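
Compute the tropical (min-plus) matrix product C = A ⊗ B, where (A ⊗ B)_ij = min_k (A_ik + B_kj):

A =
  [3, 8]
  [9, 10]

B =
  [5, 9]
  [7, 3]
A ⊗ B =
  [8, 11]
  [14, 13]

Apply the min-plus product entry-by-entry:
  C[0][0] = min over k of (A[0][0] + B[0][0] = 3 + 5 = 8, A[0][1] + B[1][0] = 8 + 7 = 15) = 8 (attained at k = 0)
  C[0][1] = min over k of (A[0][0] + B[0][1] = 3 + 9 = 12, A[0][1] + B[1][1] = 8 + 3 = 11) = 11 (attained at k = 1)
  C[1][0] = min over k of (A[1][0] + B[0][0] = 9 + 5 = 14, A[1][1] + B[1][0] = 10 + 7 = 17) = 14 (attained at k = 0)
  C[1][1] = min over k of (A[1][0] + B[0][1] = 9 + 9 = 18, A[1][1] + B[1][1] = 10 + 3 = 13) = 13 (attained at k = 1)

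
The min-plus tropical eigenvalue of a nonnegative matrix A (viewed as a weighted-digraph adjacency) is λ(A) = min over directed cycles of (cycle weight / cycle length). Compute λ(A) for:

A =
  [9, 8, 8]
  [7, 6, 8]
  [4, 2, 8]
λ(A) = 5

Enumerate directed cycles and compute their means (weight / length). Sample:
  cycle 0 → 0: weight = 9, length = 1, mean = 9/1 ≈ 9.000
  cycle 1 → 1: weight = 6, length = 1, mean = 6/1 ≈ 6.000
  cycle 2 → 2: weight = 8, length = 1, mean = 8/1 ≈ 8.000
  cycle 0 → 1 → 0: weight = 15, length = 2, mean = 15/2 ≈ 7.500
  cycle 0 → 2 → 0: weight = 12, length = 2, mean = 12/2 ≈ 6.000
  cycle 1 → 0 → 1: weight = 15, length = 2, mean = 15/2 ≈ 7.500
Minimum mean = 5.000, attained e.g. along the cycle 1 → 2 → 1 with weight 10 and length 2. So λ(A) = 10/2 = 5.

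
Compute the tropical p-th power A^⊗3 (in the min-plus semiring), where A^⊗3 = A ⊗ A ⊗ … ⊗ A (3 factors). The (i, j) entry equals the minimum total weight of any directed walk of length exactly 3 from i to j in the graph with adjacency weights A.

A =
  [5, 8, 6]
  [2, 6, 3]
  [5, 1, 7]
A^⊗3 =
  [9, 12, 10]
  [6, 9, 7]
  [8, 5, 9]

Each entry (A^⊗3)_ij equals the minimum over all length-3 walks i = v_0 → v_1 → … → v_3 = j of Σ_t A[v_t][v_{t+1}]. For example, for (i, j) = (0, 2) we minimise over 9 possible intermediate vertex sequences; the minimum is 10, attained along the walk 0 → 2 → 1 → 2.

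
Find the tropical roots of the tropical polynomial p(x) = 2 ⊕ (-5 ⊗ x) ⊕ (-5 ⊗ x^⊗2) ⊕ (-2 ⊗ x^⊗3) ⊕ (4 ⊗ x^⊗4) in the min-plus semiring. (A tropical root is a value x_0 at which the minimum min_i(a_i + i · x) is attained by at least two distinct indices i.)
Roots: {-6, -3, 0, 7}

Each tropical root is a break point of the lower envelope of the lines y = a_i + i · x (there are 5 lines, with slopes 0, 1, ..., 4). Only the lines that attain the minimum somewhere contribute to roots; other lines are dominated. Here the surviving (envelope) indices are i = 4, i = 3, i = 2, i = 1, i = 0.
Intersections between consecutive envelope lines give the roots: for adjacent envelope indices i < j the intersection is x = (a_i − a_j) / (j − i). Reading off the sorted break points: {-6, -3, 0, 7}.
Verification: at each break x_0, at least two indices attain the minimum of min_i(a_i + i · x_0).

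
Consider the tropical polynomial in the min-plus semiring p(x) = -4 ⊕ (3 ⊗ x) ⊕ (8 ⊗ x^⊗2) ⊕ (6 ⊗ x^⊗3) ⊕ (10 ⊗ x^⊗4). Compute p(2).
p(2) = -4

A tropical monomial a ⊗ x^⊗i evaluates to a + i · x. Evaluating each term at x = 2:
  Term 0 contributes -4 + 0 · 2 = -4
  Term 1 contributes 3 + 1 · 2 = 5
  Term 2 contributes 8 + 2 · 2 = 12
  Term 3 contributes 6 + 3 · 2 = 12
  Term 4 contributes 10 + 4 · 2 = 18
p(2) = ⊕ of these = min[-4, 5, 12, 12, 18] = -4.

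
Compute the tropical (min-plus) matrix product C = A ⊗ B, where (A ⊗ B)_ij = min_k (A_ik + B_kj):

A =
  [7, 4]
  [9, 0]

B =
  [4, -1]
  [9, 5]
A ⊗ B =
  [11, 6]
  [9, 5]

Apply the min-plus product entry-by-entry:
  C[0][0] = min over k of (A[0][0] + B[0][0] = 7 + 4 = 11, A[0][1] + B[1][0] = 4 + 9 = 13) = 11 (attained at k = 0)
  C[0][1] = min over k of (A[0][0] + B[0][1] = 7 + -1 = 6, A[0][1] + B[1][1] = 4 + 5 = 9) = 6 (attained at k = 0)
  C[1][0] = min over k of (A[1][0] + B[0][0] = 9 + 4 = 13, A[1][1] + B[1][0] = 0 + 9 = 9) = 9 (attained at k = 1)
  C[1][1] = min over k of (A[1][0] + B[0][1] = 9 + -1 = 8, A[1][1] + B[1][1] = 0 + 5 = 5) = 5 (attained at k = 1)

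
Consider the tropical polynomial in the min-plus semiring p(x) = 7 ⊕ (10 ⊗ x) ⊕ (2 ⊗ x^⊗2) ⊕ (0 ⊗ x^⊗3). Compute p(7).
p(7) = 7

A tropical monomial a ⊗ x^⊗i evaluates to a + i · x. Evaluating each term at x = 7:
  Term 0 contributes 7 + 0 · 7 = 7
  Term 1 contributes 10 + 1 · 7 = 17
  Term 2 contributes 2 + 2 · 7 = 16
  Term 3 contributes 0 + 3 · 7 = 21
p(7) = ⊕ of these = min[7, 17, 16, 21] = 7.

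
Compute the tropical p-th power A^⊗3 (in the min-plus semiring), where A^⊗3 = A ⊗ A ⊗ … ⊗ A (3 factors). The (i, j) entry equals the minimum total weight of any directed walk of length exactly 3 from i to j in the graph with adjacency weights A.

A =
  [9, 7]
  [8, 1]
A^⊗3 =
  [16, 9]
  [10, 3]

Each entry (A^⊗3)_ij equals the minimum over all length-3 walks i = v_0 → v_1 → … → v_3 = j of Σ_t A[v_t][v_{t+1}]. For example, for (i, j) = (0, 1) we minimise over 4 possible intermediate vertex sequences; the minimum is 9, attained along the walk 0 → 1 → 1 → 1.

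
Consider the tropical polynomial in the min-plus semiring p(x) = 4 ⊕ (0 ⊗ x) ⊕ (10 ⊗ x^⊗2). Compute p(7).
p(7) = 4

A tropical monomial a ⊗ x^⊗i evaluates to a + i · x. Evaluating each term at x = 7:
  Term 0 contributes 4 + 0 · 7 = 4
  Term 1 contributes 0 + 1 · 7 = 7
  Term 2 contributes 10 + 2 · 7 = 24
p(7) = ⊕ of these = min[4, 7, 24] = 4.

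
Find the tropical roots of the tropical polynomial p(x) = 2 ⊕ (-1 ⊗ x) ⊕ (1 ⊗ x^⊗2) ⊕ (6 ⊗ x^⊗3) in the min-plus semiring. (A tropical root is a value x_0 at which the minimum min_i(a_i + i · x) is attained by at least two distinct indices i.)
Roots: {-5, -2, 3}

Each tropical root is a break point of the lower envelope of the lines y = a_i + i · x (there are 4 lines, with slopes 0, 1, ..., 3). Only the lines that attain the minimum somewhere contribute to roots; other lines are dominated. Here the surviving (envelope) indices are i = 3, i = 2, i = 1, i = 0.
Intersections between consecutive envelope lines give the roots: for adjacent envelope indices i < j the intersection is x = (a_i − a_j) / (j − i). Reading off the sorted break points: {-5, -2, 3}.
Verification: at each break x_0, at least two indices attain the minimum of min_i(a_i + i · x_0).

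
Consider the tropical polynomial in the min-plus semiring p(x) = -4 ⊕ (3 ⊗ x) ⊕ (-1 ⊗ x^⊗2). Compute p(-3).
p(-3) = -7

A tropical monomial a ⊗ x^⊗i evaluates to a + i · x. Evaluating each term at x = -3:
  Term 0 contributes -4 + 0 · -3 = -4
  Term 1 contributes 3 + 1 · -3 = 0
  Term 2 contributes -1 + 2 · -3 = -7
p(-3) = ⊕ of these = min[-4, 0, -7] = -7.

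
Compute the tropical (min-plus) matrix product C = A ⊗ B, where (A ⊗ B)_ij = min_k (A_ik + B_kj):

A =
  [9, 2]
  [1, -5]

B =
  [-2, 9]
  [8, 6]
A ⊗ B =
  [7, 8]
  [-1, 1]

Apply the min-plus product entry-by-entry:
  C[0][0] = min over k of (A[0][0] + B[0][0] = 9 + -2 = 7, A[0][1] + B[1][0] = 2 + 8 = 10) = 7 (attained at k = 0)
  C[0][1] = min over k of (A[0][0] + B[0][1] = 9 + 9 = 18, A[0][1] + B[1][1] = 2 + 6 = 8) = 8 (attained at k = 1)
  C[1][0] = min over k of (A[1][0] + B[0][0] = 1 + -2 = -1, A[1][1] + B[1][0] = -5 + 8 = 3) = -1 (attained at k = 0)
  C[1][1] = min over k of (A[1][0] + B[0][1] = 1 + 9 = 10, A[1][1] + B[1][1] = -5 + 6 = 1) = 1 (attained at k = 1)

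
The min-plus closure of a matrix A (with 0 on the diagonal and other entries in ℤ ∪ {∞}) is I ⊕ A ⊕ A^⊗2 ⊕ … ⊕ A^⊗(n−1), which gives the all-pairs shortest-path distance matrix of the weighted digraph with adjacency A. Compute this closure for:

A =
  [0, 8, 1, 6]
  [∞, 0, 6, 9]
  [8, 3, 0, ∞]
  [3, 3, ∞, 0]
Closure =
  [0, 4, 1, 6]
  [12, 0, 6, 9]
  [8, 3, 0, 12]
  [3, 3, 4, 0]

This is the Floyd-Warshall all-pairs shortest-path computation. For each intermediate vertex k = 0, 1, …, 3, update dist[i][j] ← min(dist[i][j], dist[i][k] + dist[k][j]). The final matrix gives, for each (i, j), the minimum total weight of any directed path from i to j (possibly empty when i = j).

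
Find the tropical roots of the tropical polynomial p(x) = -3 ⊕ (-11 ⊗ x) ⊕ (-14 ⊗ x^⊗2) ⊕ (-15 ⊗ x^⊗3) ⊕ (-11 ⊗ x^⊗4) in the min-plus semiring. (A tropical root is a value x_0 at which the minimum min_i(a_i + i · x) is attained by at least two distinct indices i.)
Roots: {-4, 1, 3, 8}

Each tropical root is a break point of the lower envelope of the lines y = a_i + i · x (there are 5 lines, with slopes 0, 1, ..., 4). Only the lines that attain the minimum somewhere contribute to roots; other lines are dominated. Here the surviving (envelope) indices are i = 4, i = 3, i = 2, i = 1, i = 0.
Intersections between consecutive envelope lines give the roots: for adjacent envelope indices i < j the intersection is x = (a_i − a_j) / (j − i). Reading off the sorted break points: {-4, 1, 3, 8}.
Verification: at each break x_0, at least two indices attain the minimum of min_i(a_i + i · x_0).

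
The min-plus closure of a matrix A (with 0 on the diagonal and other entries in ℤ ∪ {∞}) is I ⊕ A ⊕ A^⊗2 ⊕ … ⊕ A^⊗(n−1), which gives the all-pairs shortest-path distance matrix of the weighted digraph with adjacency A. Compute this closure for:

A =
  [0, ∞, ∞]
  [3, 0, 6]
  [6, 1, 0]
Closure =
  [0, ∞, ∞]
  [3, 0, 6]
  [4, 1, 0]

This is the Floyd-Warshall all-pairs shortest-path computation. For each intermediate vertex k = 0, 1, …, 2, update dist[i][j] ← min(dist[i][j], dist[i][k] + dist[k][j]). The final matrix gives, for each (i, j), the minimum total weight of any directed path from i to j (possibly empty when i = j).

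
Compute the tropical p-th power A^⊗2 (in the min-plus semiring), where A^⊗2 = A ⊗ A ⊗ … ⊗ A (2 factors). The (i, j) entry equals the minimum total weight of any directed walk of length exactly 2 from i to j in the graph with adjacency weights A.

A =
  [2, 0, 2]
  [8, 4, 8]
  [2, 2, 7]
A^⊗2 =
  [4, 2, 4]
  [10, 8, 10]
  [4, 2, 4]

Each entry (A^⊗2)_ij equals the minimum over all length-2 walks i = v_0 → v_1 → … → v_2 = j of Σ_t A[v_t][v_{t+1}]. For example, for (i, j) = (0, 2) we minimise over 3 possible intermediate vertex sequences; the minimum is 4, attained along the walk 0 → 0 → 2.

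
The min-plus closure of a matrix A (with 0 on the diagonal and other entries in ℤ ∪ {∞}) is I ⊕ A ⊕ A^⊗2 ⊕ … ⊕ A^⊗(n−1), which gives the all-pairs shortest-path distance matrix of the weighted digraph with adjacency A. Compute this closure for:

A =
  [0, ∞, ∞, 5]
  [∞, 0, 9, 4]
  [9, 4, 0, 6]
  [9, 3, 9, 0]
Closure =
  [0, 8, 14, 5]
  [13, 0, 9, 4]
  [9, 4, 0, 6]
  [9, 3, 9, 0]

This is the Floyd-Warshall all-pairs shortest-path computation. For each intermediate vertex k = 0, 1, …, 3, update dist[i][j] ← min(dist[i][j], dist[i][k] + dist[k][j]). The final matrix gives, for each (i, j), the minimum total weight of any directed path from i to j (possibly empty when i = j).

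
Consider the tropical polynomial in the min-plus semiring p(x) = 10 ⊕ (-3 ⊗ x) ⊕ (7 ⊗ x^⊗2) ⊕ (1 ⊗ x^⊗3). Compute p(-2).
p(-2) = -5

A tropical monomial a ⊗ x^⊗i evaluates to a + i · x. Evaluating each term at x = -2:
  Term 0 contributes 10 + 0 · -2 = 10
  Term 1 contributes -3 + 1 · -2 = -5
  Term 2 contributes 7 + 2 · -2 = 3
  Term 3 contributes 1 + 3 · -2 = -5
p(-2) = ⊕ of these = min[10, -5, 3, -5] = -5.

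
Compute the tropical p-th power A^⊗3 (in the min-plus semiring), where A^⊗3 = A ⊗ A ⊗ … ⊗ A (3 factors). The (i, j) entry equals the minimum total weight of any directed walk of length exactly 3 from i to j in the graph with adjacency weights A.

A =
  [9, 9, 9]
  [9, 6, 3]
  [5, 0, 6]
A^⊗3 =
  [17, 12, 12]
  [12, 9, 6]
  [8, 3, 9]

Each entry (A^⊗3)_ij equals the minimum over all length-3 walks i = v_0 → v_1 → … → v_3 = j of Σ_t A[v_t][v_{t+1}]. For example, for (i, j) = (0, 2) we minimise over 9 possible intermediate vertex sequences; the minimum is 12, attained along the walk 0 → 2 → 1 → 2.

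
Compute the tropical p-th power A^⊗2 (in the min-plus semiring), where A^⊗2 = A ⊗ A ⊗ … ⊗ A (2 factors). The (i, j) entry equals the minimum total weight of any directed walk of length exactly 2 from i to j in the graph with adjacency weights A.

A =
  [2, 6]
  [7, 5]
A^⊗2 =
  [4, 8]
  [9, 10]

Each entry (A^⊗2)_ij equals the minimum over all length-2 walks i = v_0 → v_1 → … → v_2 = j of Σ_t A[v_t][v_{t+1}]. For example, for (i, j) = (0, 1) we minimise over 2 possible intermediate vertex sequences; the minimum is 8, attained along the walk 0 → 0 → 1.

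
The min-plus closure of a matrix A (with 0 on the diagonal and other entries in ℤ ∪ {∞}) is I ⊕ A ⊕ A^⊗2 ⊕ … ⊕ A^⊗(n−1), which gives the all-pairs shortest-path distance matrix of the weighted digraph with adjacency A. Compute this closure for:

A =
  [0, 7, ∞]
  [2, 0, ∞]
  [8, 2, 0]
Closure =
  [0, 7, ∞]
  [2, 0, ∞]
  [4, 2, 0]

This is the Floyd-Warshall all-pairs shortest-path computation. For each intermediate vertex k = 0, 1, …, 2, update dist[i][j] ← min(dist[i][j], dist[i][k] + dist[k][j]). The final matrix gives, for each (i, j), the minimum total weight of any directed path from i to j (possibly empty when i = j).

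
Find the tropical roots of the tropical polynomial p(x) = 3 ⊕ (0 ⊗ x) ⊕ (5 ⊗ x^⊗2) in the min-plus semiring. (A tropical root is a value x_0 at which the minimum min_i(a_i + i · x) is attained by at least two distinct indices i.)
Roots: {-5, 3}

Each tropical root is a break point of the lower envelope of the lines y = a_i + i · x (there are 3 lines, with slopes 0, 1, ..., 2). Only the lines that attain the minimum somewhere contribute to roots; other lines are dominated. Here the surviving (envelope) indices are i = 2, i = 1, i = 0.
Intersections between consecutive envelope lines give the roots: for adjacent envelope indices i < j the intersection is x = (a_i − a_j) / (j − i). Reading off the sorted break points: {-5, 3}.
Verification: at each break x_0, at least two indices attain the minimum of min_i(a_i + i · x_0).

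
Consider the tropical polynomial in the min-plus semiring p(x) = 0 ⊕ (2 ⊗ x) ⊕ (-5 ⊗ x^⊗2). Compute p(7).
p(7) = 0

A tropical monomial a ⊗ x^⊗i evaluates to a + i · x. Evaluating each term at x = 7:
  Term 0 contributes 0 + 0 · 7 = 0
  Term 1 contributes 2 + 1 · 7 = 9
  Term 2 contributes -5 + 2 · 7 = 9
p(7) = ⊕ of these = min[0, 9, 9] = 0.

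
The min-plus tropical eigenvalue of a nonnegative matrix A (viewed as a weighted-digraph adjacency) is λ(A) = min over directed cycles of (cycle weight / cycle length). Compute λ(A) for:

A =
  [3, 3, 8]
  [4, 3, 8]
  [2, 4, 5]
λ(A) = 3

Enumerate directed cycles and compute their means (weight / length). Sample:
  cycle 0 → 0: weight = 3, length = 1, mean = 3/1 ≈ 3.000
  cycle 1 → 1: weight = 3, length = 1, mean = 3/1 ≈ 3.000
  cycle 2 → 2: weight = 5, length = 1, mean = 5/1 ≈ 5.000
  cycle 0 → 1 → 0: weight = 7, length = 2, mean = 7/2 ≈ 3.500
  cycle 0 → 2 → 0: weight = 10, length = 2, mean = 10/2 ≈ 5.000
  cycle 1 → 0 → 1: weight = 7, length = 2, mean = 7/2 ≈ 3.500
Minimum mean = 3.000, attained e.g. along the cycle 0 → 0 with weight 3 and length 1. So λ(A) = 3/1 = 3.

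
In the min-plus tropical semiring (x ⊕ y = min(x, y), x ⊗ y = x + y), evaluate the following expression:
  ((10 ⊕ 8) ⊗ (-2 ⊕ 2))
((10 ⊕ 8) ⊗ (-2 ⊕ 2)) = 6

Expand innermost to outermost. Recall ⊕ takes the minimum of its arguments and ⊗ takes their sum. Working out the expression ((10 ⊕ 8) ⊗ (-2 ⊕ 2)) gives 6.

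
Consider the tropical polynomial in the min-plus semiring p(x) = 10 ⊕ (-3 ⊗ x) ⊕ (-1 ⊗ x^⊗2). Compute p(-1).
p(-1) = -4

A tropical monomial a ⊗ x^⊗i evaluates to a + i · x. Evaluating each term at x = -1:
  Term 0 contributes 10 + 0 · -1 = 10
  Term 1 contributes -3 + 1 · -1 = -4
  Term 2 contributes -1 + 2 · -1 = -3
p(-1) = ⊕ of these = min[10, -4, -3] = -4.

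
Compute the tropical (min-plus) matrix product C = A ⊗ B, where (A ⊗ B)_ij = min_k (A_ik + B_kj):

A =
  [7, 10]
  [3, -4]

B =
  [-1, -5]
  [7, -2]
A ⊗ B =
  [6, 2]
  [2, -6]

Apply the min-plus product entry-by-entry:
  C[0][0] = min over k of (A[0][0] + B[0][0] = 7 + -1 = 6, A[0][1] + B[1][0] = 10 + 7 = 17) = 6 (attained at k = 0)
  C[0][1] = min over k of (A[0][0] + B[0][1] = 7 + -5 = 2, A[0][1] + B[1][1] = 10 + -2 = 8) = 2 (attained at k = 0)
  C[1][0] = min over k of (A[1][0] + B[0][0] = 3 + -1 = 2, A[1][1] + B[1][0] = -4 + 7 = 3) = 2 (attained at k = 0)
  C[1][1] = min over k of (A[1][0] + B[0][1] = 3 + -5 = -2, A[1][1] + B[1][1] = -4 + -2 = -6) = -6 (attained at k = 1)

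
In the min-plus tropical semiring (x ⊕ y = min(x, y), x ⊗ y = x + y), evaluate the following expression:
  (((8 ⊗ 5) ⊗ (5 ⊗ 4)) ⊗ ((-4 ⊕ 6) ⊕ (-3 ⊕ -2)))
(((8 ⊗ 5) ⊗ (5 ⊗ 4)) ⊗ ((-4 ⊕ 6) ⊕ (-3 ⊕ -2))) = 18

Expand innermost to outermost. Recall ⊕ takes the minimum of its arguments and ⊗ takes their sum. Working out the expression (((8 ⊗ 5) ⊗ (5 ⊗ 4)) ⊗ ((-4 ⊕ 6) ⊕ (-3 ⊕ -2))) gives 18.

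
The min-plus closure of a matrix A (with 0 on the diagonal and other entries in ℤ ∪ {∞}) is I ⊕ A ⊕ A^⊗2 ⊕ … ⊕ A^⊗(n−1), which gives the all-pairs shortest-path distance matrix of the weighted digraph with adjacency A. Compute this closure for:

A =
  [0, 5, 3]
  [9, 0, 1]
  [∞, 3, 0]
Closure =
  [0, 5, 3]
  [9, 0, 1]
  [12, 3, 0]

This is the Floyd-Warshall all-pairs shortest-path computation. For each intermediate vertex k = 0, 1, …, 2, update dist[i][j] ← min(dist[i][j], dist[i][k] + dist[k][j]). The final matrix gives, for each (i, j), the minimum total weight of any directed path from i to j (possibly empty when i = j).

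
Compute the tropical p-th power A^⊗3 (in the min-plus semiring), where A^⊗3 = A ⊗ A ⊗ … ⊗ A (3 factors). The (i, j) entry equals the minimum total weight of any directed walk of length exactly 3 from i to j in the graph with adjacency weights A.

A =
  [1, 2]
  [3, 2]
A^⊗3 =
  [3, 4]
  [5, 6]

Each entry (A^⊗3)_ij equals the minimum over all length-3 walks i = v_0 → v_1 → … → v_3 = j of Σ_t A[v_t][v_{t+1}]. For example, for (i, j) = (0, 1) we minimise over 4 possible intermediate vertex sequences; the minimum is 4, attained along the walk 0 → 0 → 0 → 1.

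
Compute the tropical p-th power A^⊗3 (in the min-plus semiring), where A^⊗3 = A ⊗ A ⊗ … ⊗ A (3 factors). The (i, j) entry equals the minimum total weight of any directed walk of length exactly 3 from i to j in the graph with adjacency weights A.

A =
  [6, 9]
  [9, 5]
A^⊗3 =
  [18, 19]
  [19, 15]

Each entry (A^⊗3)_ij equals the minimum over all length-3 walks i = v_0 → v_1 → … → v_3 = j of Σ_t A[v_t][v_{t+1}]. For example, for (i, j) = (0, 1) we minimise over 4 possible intermediate vertex sequences; the minimum is 19, attained along the walk 0 → 1 → 1 → 1.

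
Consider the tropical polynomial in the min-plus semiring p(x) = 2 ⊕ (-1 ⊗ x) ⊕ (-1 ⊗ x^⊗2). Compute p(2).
p(2) = 1

A tropical monomial a ⊗ x^⊗i evaluates to a + i · x. Evaluating each term at x = 2:
  Term 0 contributes 2 + 0 · 2 = 2
  Term 1 contributes -1 + 1 · 2 = 1
  Term 2 contributes -1 + 2 · 2 = 3
p(2) = ⊕ of these = min[2, 1, 3] = 1.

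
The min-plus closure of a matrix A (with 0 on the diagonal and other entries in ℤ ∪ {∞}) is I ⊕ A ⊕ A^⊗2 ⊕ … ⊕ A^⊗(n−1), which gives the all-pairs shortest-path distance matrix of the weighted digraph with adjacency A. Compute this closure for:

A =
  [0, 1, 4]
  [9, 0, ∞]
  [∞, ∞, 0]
Closure =
  [0, 1, 4]
  [9, 0, 13]
  [∞, ∞, 0]

This is the Floyd-Warshall all-pairs shortest-path computation. For each intermediate vertex k = 0, 1, …, 2, update dist[i][j] ← min(dist[i][j], dist[i][k] + dist[k][j]). The final matrix gives, for each (i, j), the minimum total weight of any directed path from i to j (possibly empty when i = j).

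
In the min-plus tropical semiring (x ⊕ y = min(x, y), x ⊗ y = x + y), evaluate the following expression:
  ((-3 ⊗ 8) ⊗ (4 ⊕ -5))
((-3 ⊗ 8) ⊗ (4 ⊕ -5)) = 0

Expand innermost to outermost. Recall ⊕ takes the minimum of its arguments and ⊗ takes their sum. Working out the expression ((-3 ⊗ 8) ⊗ (4 ⊕ -5)) gives 0.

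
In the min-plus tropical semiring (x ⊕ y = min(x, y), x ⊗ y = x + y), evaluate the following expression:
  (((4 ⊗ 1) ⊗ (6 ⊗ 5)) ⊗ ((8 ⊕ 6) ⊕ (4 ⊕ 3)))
(((4 ⊗ 1) ⊗ (6 ⊗ 5)) ⊗ ((8 ⊕ 6) ⊕ (4 ⊕ 3))) = 19

Expand innermost to outermost. Recall ⊕ takes the minimum of its arguments and ⊗ takes their sum. Working out the expression (((4 ⊗ 1) ⊗ (6 ⊗ 5)) ⊗ ((8 ⊕ 6) ⊕ (4 ⊕ 3))) gives 19.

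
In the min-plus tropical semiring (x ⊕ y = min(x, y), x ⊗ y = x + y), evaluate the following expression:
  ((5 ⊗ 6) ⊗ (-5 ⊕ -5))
((5 ⊗ 6) ⊗ (-5 ⊕ -5)) = 6

Expand innermost to outermost. Recall ⊕ takes the minimum of its arguments and ⊗ takes their sum. Working out the expression ((5 ⊗ 6) ⊗ (-5 ⊕ -5)) gives 6.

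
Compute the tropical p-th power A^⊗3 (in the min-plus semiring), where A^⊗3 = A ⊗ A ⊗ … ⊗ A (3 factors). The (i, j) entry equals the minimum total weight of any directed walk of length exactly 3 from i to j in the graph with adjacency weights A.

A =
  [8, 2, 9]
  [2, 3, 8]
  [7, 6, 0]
A^⊗3 =
  [7, 6, 9]
  [6, 7, 8]
  [7, 6, 0]

Each entry (A^⊗3)_ij equals the minimum over all length-3 walks i = v_0 → v_1 → … → v_3 = j of Σ_t A[v_t][v_{t+1}]. For example, for (i, j) = (0, 2) we minimise over 9 possible intermediate vertex sequences; the minimum is 9, attained along the walk 0 → 2 → 2 → 2.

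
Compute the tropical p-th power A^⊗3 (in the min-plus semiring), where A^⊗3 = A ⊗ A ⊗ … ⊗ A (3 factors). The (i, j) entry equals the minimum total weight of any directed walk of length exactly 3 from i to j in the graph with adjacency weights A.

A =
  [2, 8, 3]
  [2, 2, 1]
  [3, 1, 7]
A^⊗3 =
  [6, 6, 5]
  [4, 4, 3]
  [5, 3, 4]

Each entry (A^⊗3)_ij equals the minimum over all length-3 walks i = v_0 → v_1 → … → v_3 = j of Σ_t A[v_t][v_{t+1}]. For example, for (i, j) = (0, 2) we minimise over 9 possible intermediate vertex sequences; the minimum is 5, attained along the walk 0 → 2 → 1 → 2.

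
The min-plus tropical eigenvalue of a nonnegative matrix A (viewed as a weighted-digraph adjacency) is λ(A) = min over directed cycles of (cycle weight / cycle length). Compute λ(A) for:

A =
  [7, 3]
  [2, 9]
λ(A) = 5/2

Enumerate directed cycles and compute their means (weight / length). Sample:
  cycle 0 → 0: weight = 7, length = 1, mean = 7/1 ≈ 7.000
  cycle 1 → 1: weight = 9, length = 1, mean = 9/1 ≈ 9.000
  cycle 0 → 1 → 0: weight = 5, length = 2, mean = 5/2 ≈ 2.500
  cycle 1 → 0 → 1: weight = 5, length = 2, mean = 5/2 ≈ 2.500
Minimum mean = 2.500, attained e.g. along the cycle 0 → 1 → 0 with weight 5 and length 2. So λ(A) = 5/2 = 5/2.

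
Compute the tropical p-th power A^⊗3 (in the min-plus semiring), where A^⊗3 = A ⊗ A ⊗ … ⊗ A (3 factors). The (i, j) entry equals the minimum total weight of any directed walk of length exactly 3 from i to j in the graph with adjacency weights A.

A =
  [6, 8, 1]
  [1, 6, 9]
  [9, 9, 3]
A^⊗3 =
  [11, 13, 7]
  [10, 11, 5]
  [13, 15, 9]

Each entry (A^⊗3)_ij equals the minimum over all length-3 walks i = v_0 → v_1 → … → v_3 = j of Σ_t A[v_t][v_{t+1}]. For example, for (i, j) = (0, 2) we minimise over 9 possible intermediate vertex sequences; the minimum is 7, attained along the walk 0 → 2 → 2 → 2.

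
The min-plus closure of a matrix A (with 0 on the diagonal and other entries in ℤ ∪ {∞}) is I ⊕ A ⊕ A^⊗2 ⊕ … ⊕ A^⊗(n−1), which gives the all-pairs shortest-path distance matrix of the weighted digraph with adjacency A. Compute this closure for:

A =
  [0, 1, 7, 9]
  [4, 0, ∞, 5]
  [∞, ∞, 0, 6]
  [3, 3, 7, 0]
Closure =
  [0, 1, 7, 6]
  [4, 0, 11, 5]
  [9, 9, 0, 6]
  [3, 3, 7, 0]

This is the Floyd-Warshall all-pairs shortest-path computation. For each intermediate vertex k = 0, 1, …, 3, update dist[i][j] ← min(dist[i][j], dist[i][k] + dist[k][j]). The final matrix gives, for each (i, j), the minimum total weight of any directed path from i to j (possibly empty when i = j).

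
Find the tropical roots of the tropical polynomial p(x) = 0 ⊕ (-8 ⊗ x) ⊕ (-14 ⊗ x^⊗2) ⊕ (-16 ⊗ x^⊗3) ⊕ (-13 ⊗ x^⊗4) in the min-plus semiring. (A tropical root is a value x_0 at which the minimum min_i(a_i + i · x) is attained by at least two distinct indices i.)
Roots: {-3, 2, 6, 8}

Each tropical root is a break point of the lower envelope of the lines y = a_i + i · x (there are 5 lines, with slopes 0, 1, ..., 4). Only the lines that attain the minimum somewhere contribute to roots; other lines are dominated. Here the surviving (envelope) indices are i = 4, i = 3, i = 2, i = 1, i = 0.
Intersections between consecutive envelope lines give the roots: for adjacent envelope indices i < j the intersection is x = (a_i − a_j) / (j − i). Reading off the sorted break points: {-3, 2, 6, 8}.
Verification: at each break x_0, at least two indices attain the minimum of min_i(a_i + i · x_0).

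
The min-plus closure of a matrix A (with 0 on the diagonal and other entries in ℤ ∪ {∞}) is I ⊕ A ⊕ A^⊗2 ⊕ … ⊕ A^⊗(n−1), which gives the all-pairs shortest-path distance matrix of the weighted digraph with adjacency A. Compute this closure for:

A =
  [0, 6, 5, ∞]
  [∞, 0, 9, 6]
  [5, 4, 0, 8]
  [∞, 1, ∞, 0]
Closure =
  [0, 6, 5, 12]
  [14, 0, 9, 6]
  [5, 4, 0, 8]
  [15, 1, 10, 0]

This is the Floyd-Warshall all-pairs shortest-path computation. For each intermediate vertex k = 0, 1, …, 3, update dist[i][j] ← min(dist[i][j], dist[i][k] + dist[k][j]). The final matrix gives, for each (i, j), the minimum total weight of any directed path from i to j (possibly empty when i = j).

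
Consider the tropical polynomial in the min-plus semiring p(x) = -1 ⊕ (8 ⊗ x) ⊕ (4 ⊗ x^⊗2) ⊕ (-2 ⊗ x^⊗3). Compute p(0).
p(0) = -2

A tropical monomial a ⊗ x^⊗i evaluates to a + i · x. Evaluating each term at x = 0:
  Term 0 contributes -1 + 0 · 0 = -1
  Term 1 contributes 8 + 1 · 0 = 8
  Term 2 contributes 4 + 2 · 0 = 4
  Term 3 contributes -2 + 3 · 0 = -2
p(0) = ⊕ of these = min[-1, 8, 4, -2] = -2.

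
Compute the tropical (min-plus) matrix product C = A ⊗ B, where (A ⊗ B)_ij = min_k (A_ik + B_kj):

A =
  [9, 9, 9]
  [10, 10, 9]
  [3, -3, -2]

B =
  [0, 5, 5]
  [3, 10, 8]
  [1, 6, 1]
A ⊗ B =
  [9, 14, 10]
  [10, 15, 10]
  [-1, 4, -1]

Apply the min-plus product entry-by-entry:
  C[0][0] = min over k of (A[0][0] + B[0][0] = 9 + 0 = 9, A[0][1] + B[1][0] = 9 + 3 = 12, A[0][2] + B[2][0] = 9 + 1 = 10) = 9 (attained at k = 0)
  C[0][1] = min over k of (A[0][0] + B[0][1] = 9 + 5 = 14, A[0][1] + B[1][1] = 9 + 10 = 19, A[0][2] + B[2][1] = 9 + 6 = 15) = 14 (attained at k = 0)
  C[0][2] = min over k of (A[0][0] + B[0][2] = 9 + 5 = 14, A[0][1] + B[1][2] = 9 + 8 = 17, A[0][2] + B[2][2] = 9 + 1 = 10) = 10 (attained at k = 2)
  C[1][0] = min over k of (A[1][0] + B[0][0] = 10 + 0 = 10, A[1][1] + B[1][0] = 10 + 3 = 13, A[1][2] + B[2][0] = 9 + 1 = 10) = 10 (attained at k = 0)
  C[1][1] = min over k of (A[1][0] + B[0][1] = 10 + 5 = 15, A[1][1] + B[1][1] = 10 + 10 = 20, A[1][2] + B[2][1] = 9 + 6 = 15) = 15 (attained at k = 0)
  C[1][2] = min over k of (A[1][0] + B[0][2] = 10 + 5 = 15, A[1][1] + B[1][2] = 10 + 8 = 18, A[1][2] + B[2][2] = 9 + 1 = 10) = 10 (attained at k = 2)
  C[2][0] = min over k of (A[2][0] + B[0][0] = 3 + 0 = 3, A[2][1] + B[1][0] = -3 + 3 = 0, A[2][2] + B[2][0] = -2 + 1 = -1) = -1 (attained at k = 2)
  C[2][1] = min over k of (A[2][0] + B[0][1] = 3 + 5 = 8, A[2][1] + B[1][1] = -3 + 10 = 7, A[2][2] + B[2][1] = -2 + 6 = 4) = 4 (attained at k = 2)
  C[2][2] = min over k of (A[2][0] + B[0][2] = 3 + 5 = 8, A[2][1] + B[1][2] = -3 + 8 = 5, A[2][2] + B[2][2] = -2 + 1 = -1) = -1 (attained at k = 2)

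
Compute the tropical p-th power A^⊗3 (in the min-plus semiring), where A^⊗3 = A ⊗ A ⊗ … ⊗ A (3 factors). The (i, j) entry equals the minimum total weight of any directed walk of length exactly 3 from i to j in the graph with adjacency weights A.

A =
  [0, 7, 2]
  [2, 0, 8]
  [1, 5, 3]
A^⊗3 =
  [0, 7, 2]
  [2, 0, 4]
  [1, 5, 3]

Each entry (A^⊗3)_ij equals the minimum over all length-3 walks i = v_0 → v_1 → … → v_3 = j of Σ_t A[v_t][v_{t+1}]. For example, for (i, j) = (0, 2) we minimise over 9 possible intermediate vertex sequences; the minimum is 2, attained along the walk 0 → 0 → 0 → 2.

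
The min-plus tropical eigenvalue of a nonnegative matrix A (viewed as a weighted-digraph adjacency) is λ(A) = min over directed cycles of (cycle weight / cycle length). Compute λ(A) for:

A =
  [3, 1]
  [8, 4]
λ(A) = 3

Enumerate directed cycles and compute their means (weight / length). Sample:
  cycle 0 → 0: weight = 3, length = 1, mean = 3/1 ≈ 3.000
  cycle 1 → 1: weight = 4, length = 1, mean = 4/1 ≈ 4.000
  cycle 0 → 1 → 0: weight = 9, length = 2, mean = 9/2 ≈ 4.500
  cycle 1 → 0 → 1: weight = 9, length = 2, mean = 9/2 ≈ 4.500
Minimum mean = 3.000, attained e.g. along the cycle 0 → 0 with weight 3 and length 1. So λ(A) = 3/1 = 3.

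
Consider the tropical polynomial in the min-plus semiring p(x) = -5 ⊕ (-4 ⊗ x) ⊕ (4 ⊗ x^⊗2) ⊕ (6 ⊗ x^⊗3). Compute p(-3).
p(-3) = -7

A tropical monomial a ⊗ x^⊗i evaluates to a + i · x. Evaluating each term at x = -3:
  Term 0 contributes -5 + 0 · -3 = -5
  Term 1 contributes -4 + 1 · -3 = -7
  Term 2 contributes 4 + 2 · -3 = -2
  Term 3 contributes 6 + 3 · -3 = -3
p(-3) = ⊕ of these = min[-5, -7, -2, -3] = -7.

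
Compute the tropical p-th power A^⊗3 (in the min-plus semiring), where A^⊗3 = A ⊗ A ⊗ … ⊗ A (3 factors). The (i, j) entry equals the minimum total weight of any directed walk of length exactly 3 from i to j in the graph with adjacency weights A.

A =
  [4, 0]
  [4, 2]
A^⊗3 =
  [6, 4]
  [8, 6]

Each entry (A^⊗3)_ij equals the minimum over all length-3 walks i = v_0 → v_1 → … → v_3 = j of Σ_t A[v_t][v_{t+1}]. For example, for (i, j) = (0, 1) we minimise over 4 possible intermediate vertex sequences; the minimum is 4, attained along the walk 0 → 1 → 0 → 1.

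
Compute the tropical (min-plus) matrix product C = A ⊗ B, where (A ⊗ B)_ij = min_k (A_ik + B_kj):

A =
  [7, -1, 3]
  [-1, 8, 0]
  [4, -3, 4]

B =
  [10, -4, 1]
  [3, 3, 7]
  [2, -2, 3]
A ⊗ B =
  [2, 1, 6]
  [2, -5, 0]
  [0, 0, 4]

Apply the min-plus product entry-by-entry:
  C[0][0] = min over k of (A[0][0] + B[0][0] = 7 + 10 = 17, A[0][1] + B[1][0] = -1 + 3 = 2, A[0][2] + B[2][0] = 3 + 2 = 5) = 2 (attained at k = 1)
  C[0][1] = min over k of (A[0][0] + B[0][1] = 7 + -4 = 3, A[0][1] + B[1][1] = -1 + 3 = 2, A[0][2] + B[2][1] = 3 + -2 = 1) = 1 (attained at k = 2)
  C[0][2] = min over k of (A[0][0] + B[0][2] = 7 + 1 = 8, A[0][1] + B[1][2] = -1 + 7 = 6, A[0][2] + B[2][2] = 3 + 3 = 6) = 6 (attained at k = 1)
  C[1][0] = min over k of (A[1][0] + B[0][0] = -1 + 10 = 9, A[1][1] + B[1][0] = 8 + 3 = 11, A[1][2] + B[2][0] = 0 + 2 = 2) = 2 (attained at k = 2)
  C[1][1] = min over k of (A[1][0] + B[0][1] = -1 + -4 = -5, A[1][1] + B[1][1] = 8 + 3 = 11, A[1][2] + B[2][1] = 0 + -2 = -2) = -5 (attained at k = 0)
  C[1][2] = min over k of (A[1][0] + B[0][2] = -1 + 1 = 0, A[1][1] + B[1][2] = 8 + 7 = 15, A[1][2] + B[2][2] = 0 + 3 = 3) = 0 (attained at k = 0)
  C[2][0] = min over k of (A[2][0] + B[0][0] = 4 + 10 = 14, A[2][1] + B[1][0] = -3 + 3 = 0, A[2][2] + B[2][0] = 4 + 2 = 6) = 0 (attained at k = 1)
  C[2][1] = min over k of (A[2][0] + B[0][1] = 4 + -4 = 0, A[2][1] + B[1][1] = -3 + 3 = 0, A[2][2] + B[2][1] = 4 + -2 = 2) = 0 (attained at k = 0)
  C[2][2] = min over k of (A[2][0] + B[0][2] = 4 + 1 = 5, A[2][1] + B[1][2] = -3 + 7 = 4, A[2][2] + B[2][2] = 4 + 3 = 7) = 4 (attained at k = 1)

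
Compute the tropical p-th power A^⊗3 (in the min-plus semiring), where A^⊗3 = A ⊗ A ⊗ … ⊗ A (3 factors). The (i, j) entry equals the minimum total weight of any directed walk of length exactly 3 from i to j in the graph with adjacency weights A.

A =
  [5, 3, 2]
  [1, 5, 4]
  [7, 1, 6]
A^⊗3 =
  [4, 7, 6]
  [5, 4, 8]
  [7, 5, 4]

Each entry (A^⊗3)_ij equals the minimum over all length-3 walks i = v_0 → v_1 → … → v_3 = j of Σ_t A[v_t][v_{t+1}]. For example, for (i, j) = (0, 2) we minimise over 9 possible intermediate vertex sequences; the minimum is 6, attained along the walk 0 → 1 → 0 → 2.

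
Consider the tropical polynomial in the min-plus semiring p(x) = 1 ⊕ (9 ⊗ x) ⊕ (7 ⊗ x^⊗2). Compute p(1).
p(1) = 1

A tropical monomial a ⊗ x^⊗i evaluates to a + i · x. Evaluating each term at x = 1:
  Term 0 contributes 1 + 0 · 1 = 1
  Term 1 contributes 9 + 1 · 1 = 10
  Term 2 contributes 7 + 2 · 1 = 9
p(1) = ⊕ of these = min[1, 10, 9] = 1.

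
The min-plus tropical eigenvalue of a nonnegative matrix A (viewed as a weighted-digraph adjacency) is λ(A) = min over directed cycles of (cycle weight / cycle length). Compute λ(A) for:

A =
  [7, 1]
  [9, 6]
λ(A) = 5

Enumerate directed cycles and compute their means (weight / length). Sample:
  cycle 0 → 0: weight = 7, length = 1, mean = 7/1 ≈ 7.000
  cycle 1 → 1: weight = 6, length = 1, mean = 6/1 ≈ 6.000
  cycle 0 → 1 → 0: weight = 10, length = 2, mean = 10/2 ≈ 5.000
  cycle 1 → 0 → 1: weight = 10, length = 2, mean = 10/2 ≈ 5.000
Minimum mean = 5.000, attained e.g. along the cycle 0 → 1 → 0 with weight 10 and length 2. So λ(A) = 10/2 = 5.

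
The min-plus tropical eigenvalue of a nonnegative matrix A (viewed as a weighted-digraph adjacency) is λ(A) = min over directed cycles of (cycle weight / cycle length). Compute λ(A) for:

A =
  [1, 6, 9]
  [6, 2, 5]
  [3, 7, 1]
λ(A) = 1

Enumerate directed cycles and compute their means (weight / length). Sample:
  cycle 0 → 0: weight = 1, length = 1, mean = 1/1 ≈ 1.000
  cycle 1 → 1: weight = 2, length = 1, mean = 2/1 ≈ 2.000
  cycle 2 → 2: weight = 1, length = 1, mean = 1/1 ≈ 1.000
  cycle 0 → 1 → 0: weight = 12, length = 2, mean = 12/2 ≈ 6.000
  cycle 0 → 2 → 0: weight = 12, length = 2, mean = 12/2 ≈ 6.000
  cycle 1 → 0 → 1: weight = 12, length = 2, mean = 12/2 ≈ 6.000
Minimum mean = 1.000, attained e.g. along the cycle 0 → 0 with weight 1 and length 1. So λ(A) = 1/1 = 1.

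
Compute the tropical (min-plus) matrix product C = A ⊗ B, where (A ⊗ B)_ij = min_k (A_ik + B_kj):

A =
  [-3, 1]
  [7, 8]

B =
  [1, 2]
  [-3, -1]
A ⊗ B =
  [-2, -1]
  [5, 7]

Apply the min-plus product entry-by-entry:
  C[0][0] = min over k of (A[0][0] + B[0][0] = -3 + 1 = -2, A[0][1] + B[1][0] = 1 + -3 = -2) = -2 (attained at k = 0)
  C[0][1] = min over k of (A[0][0] + B[0][1] = -3 + 2 = -1, A[0][1] + B[1][1] = 1 + -1 = 0) = -1 (attained at k = 0)
  C[1][0] = min over k of (A[1][0] + B[0][0] = 7 + 1 = 8, A[1][1] + B[1][0] = 8 + -3 = 5) = 5 (attained at k = 1)
  C[1][1] = min over k of (A[1][0] + B[0][1] = 7 + 2 = 9, A[1][1] + B[1][1] = 8 + -1 = 7) = 7 (attained at k = 1)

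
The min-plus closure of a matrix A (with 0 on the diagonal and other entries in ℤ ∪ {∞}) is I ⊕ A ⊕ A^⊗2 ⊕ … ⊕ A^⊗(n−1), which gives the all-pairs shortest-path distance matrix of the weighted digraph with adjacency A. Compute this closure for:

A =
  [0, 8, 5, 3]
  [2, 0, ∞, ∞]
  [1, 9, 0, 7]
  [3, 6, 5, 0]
Closure =
  [0, 8, 5, 3]
  [2, 0, 7, 5]
  [1, 9, 0, 4]
  [3, 6, 5, 0]

This is the Floyd-Warshall all-pairs shortest-path computation. For each intermediate vertex k = 0, 1, …, 3, update dist[i][j] ← min(dist[i][j], dist[i][k] + dist[k][j]). The final matrix gives, for each (i, j), the minimum total weight of any directed path from i to j (possibly empty when i = j).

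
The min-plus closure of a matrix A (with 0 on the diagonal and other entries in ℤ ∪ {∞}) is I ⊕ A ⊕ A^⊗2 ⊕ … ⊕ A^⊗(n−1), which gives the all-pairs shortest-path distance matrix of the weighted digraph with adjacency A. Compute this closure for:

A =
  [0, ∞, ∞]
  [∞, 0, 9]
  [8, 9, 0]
Closure =
  [0, ∞, ∞]
  [17, 0, 9]
  [8, 9, 0]

This is the Floyd-Warshall all-pairs shortest-path computation. For each intermediate vertex k = 0, 1, …, 2, update dist[i][j] ← min(dist[i][j], dist[i][k] + dist[k][j]). The final matrix gives, for each (i, j), the minimum total weight of any directed path from i to j (possibly empty when i = j).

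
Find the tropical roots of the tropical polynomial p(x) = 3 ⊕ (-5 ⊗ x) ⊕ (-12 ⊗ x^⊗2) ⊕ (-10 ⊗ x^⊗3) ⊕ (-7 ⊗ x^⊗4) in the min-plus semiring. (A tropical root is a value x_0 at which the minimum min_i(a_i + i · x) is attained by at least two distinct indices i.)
Roots: {-3, -2, 7, 8}

Each tropical root is a break point of the lower envelope of the lines y = a_i + i · x (there are 5 lines, with slopes 0, 1, ..., 4). Only the lines that attain the minimum somewhere contribute to roots; other lines are dominated. Here the surviving (envelope) indices are i = 4, i = 3, i = 2, i = 1, i = 0.
Intersections between consecutive envelope lines give the roots: for adjacent envelope indices i < j the intersection is x = (a_i − a_j) / (j − i). Reading off the sorted break points: {-3, -2, 7, 8}.
Verification: at each break x_0, at least two indices attain the minimum of min_i(a_i + i · x_0).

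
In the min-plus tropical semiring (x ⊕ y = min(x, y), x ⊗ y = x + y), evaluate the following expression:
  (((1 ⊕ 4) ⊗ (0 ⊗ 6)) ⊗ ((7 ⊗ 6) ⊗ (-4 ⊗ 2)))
(((1 ⊕ 4) ⊗ (0 ⊗ 6)) ⊗ ((7 ⊗ 6) ⊗ (-4 ⊗ 2))) = 18

Expand innermost to outermost. Recall ⊕ takes the minimum of its arguments and ⊗ takes their sum. Working out the expression (((1 ⊕ 4) ⊗ (0 ⊗ 6)) ⊗ ((7 ⊗ 6) ⊗ (-4 ⊗ 2))) gives 18.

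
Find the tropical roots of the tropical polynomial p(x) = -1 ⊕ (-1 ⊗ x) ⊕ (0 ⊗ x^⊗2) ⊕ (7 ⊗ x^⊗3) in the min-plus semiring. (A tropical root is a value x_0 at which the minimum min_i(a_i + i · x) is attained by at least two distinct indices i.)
Roots: {-7, -1, 0}

Each tropical root is a break point of the lower envelope of the lines y = a_i + i · x (there are 4 lines, with slopes 0, 1, ..., 3). Only the lines that attain the minimum somewhere contribute to roots; other lines are dominated. Here the surviving (envelope) indices are i = 3, i = 2, i = 1, i = 0.
Intersections between consecutive envelope lines give the roots: for adjacent envelope indices i < j the intersection is x = (a_i − a_j) / (j − i). Reading off the sorted break points: {-7, -1, 0}.
Verification: at each break x_0, at least two indices attain the minimum of min_i(a_i + i · x_0).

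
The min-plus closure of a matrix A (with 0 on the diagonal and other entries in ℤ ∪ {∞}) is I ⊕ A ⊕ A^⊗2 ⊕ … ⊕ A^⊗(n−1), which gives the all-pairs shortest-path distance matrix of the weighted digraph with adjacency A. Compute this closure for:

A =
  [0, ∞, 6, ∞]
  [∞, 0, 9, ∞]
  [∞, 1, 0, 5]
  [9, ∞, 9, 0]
Closure =
  [0, 7, 6, 11]
  [23, 0, 9, 14]
  [14, 1, 0, 5]
  [9, 10, 9, 0]

This is the Floyd-Warshall all-pairs shortest-path computation. For each intermediate vertex k = 0, 1, …, 3, update dist[i][j] ← min(dist[i][j], dist[i][k] + dist[k][j]). The final matrix gives, for each (i, j), the minimum total weight of any directed path from i to j (possibly empty when i = j).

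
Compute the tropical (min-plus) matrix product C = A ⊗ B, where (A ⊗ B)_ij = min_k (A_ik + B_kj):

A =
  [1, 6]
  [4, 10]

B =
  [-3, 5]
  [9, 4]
A ⊗ B =
  [-2, 6]
  [1, 9]

Apply the min-plus product entry-by-entry:
  C[0][0] = min over k of (A[0][0] + B[0][0] = 1 + -3 = -2, A[0][1] + B[1][0] = 6 + 9 = 15) = -2 (attained at k = 0)
  C[0][1] = min over k of (A[0][0] + B[0][1] = 1 + 5 = 6, A[0][1] + B[1][1] = 6 + 4 = 10) = 6 (attained at k = 0)
  C[1][0] = min over k of (A[1][0] + B[0][0] = 4 + -3 = 1, A[1][1] + B[1][0] = 10 + 9 = 19) = 1 (attained at k = 0)
  C[1][1] = min over k of (A[1][0] + B[0][1] = 4 + 5 = 9, A[1][1] + B[1][1] = 10 + 4 = 14) = 9 (attained at k = 0)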